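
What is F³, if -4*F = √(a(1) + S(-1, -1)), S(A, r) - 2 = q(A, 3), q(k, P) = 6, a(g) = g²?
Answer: -27/64 ≈ -0.42188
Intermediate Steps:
S(A, r) = 8 (S(A, r) = 2 + 6 = 8)
F = -¾ (F = -√(1² + 8)/4 = -√(1 + 8)/4 = -√9/4 = -¼*3 = -¾ ≈ -0.75000)
F³ = (-¾)³ = -27/64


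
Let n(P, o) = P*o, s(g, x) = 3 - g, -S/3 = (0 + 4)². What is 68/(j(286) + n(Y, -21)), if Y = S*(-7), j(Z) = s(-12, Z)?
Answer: -68/7041 ≈ -0.0096577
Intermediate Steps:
S = -48 (S = -3*(0 + 4)² = -3*4² = -3*16 = -48)
j(Z) = 15 (j(Z) = 3 - 1*(-12) = 3 + 12 = 15)
Y = 336 (Y = -48*(-7) = 336)
68/(j(286) + n(Y, -21)) = 68/(15 + 336*(-21)) = 68/(15 - 7056) = 68/(-7041) = 68*(-1/7041) = -68/7041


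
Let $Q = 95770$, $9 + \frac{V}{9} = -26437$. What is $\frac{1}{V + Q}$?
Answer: $- \frac{1}{142244} \approx -7.0302 \cdot 10^{-6}$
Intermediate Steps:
$V = -238014$ ($V = -81 + 9 \left(-26437\right) = -81 - 237933 = -238014$)
$\frac{1}{V + Q} = \frac{1}{-238014 + 95770} = \frac{1}{-142244} = - \frac{1}{142244}$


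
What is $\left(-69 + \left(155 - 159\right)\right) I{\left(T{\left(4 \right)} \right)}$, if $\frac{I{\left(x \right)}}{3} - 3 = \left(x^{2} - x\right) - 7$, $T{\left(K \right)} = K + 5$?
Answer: $-14892$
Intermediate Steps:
$T{\left(K \right)} = 5 + K$
$I{\left(x \right)} = -12 - 3 x + 3 x^{2}$ ($I{\left(x \right)} = 9 + 3 \left(\left(x^{2} - x\right) - 7\right) = 9 + 3 \left(-7 + x^{2} - x\right) = 9 - \left(21 - 3 x^{2} + 3 x\right) = -12 - 3 x + 3 x^{2}$)
$\left(-69 + \left(155 - 159\right)\right) I{\left(T{\left(4 \right)} \right)} = \left(-69 + \left(155 - 159\right)\right) \left(-12 - 3 \left(5 + 4\right) + 3 \left(5 + 4\right)^{2}\right) = \left(-69 + \left(155 - 159\right)\right) \left(-12 - 27 + 3 \cdot 9^{2}\right) = \left(-69 - 4\right) \left(-12 - 27 + 3 \cdot 81\right) = - 73 \left(-12 - 27 + 243\right) = \left(-73\right) 204 = -14892$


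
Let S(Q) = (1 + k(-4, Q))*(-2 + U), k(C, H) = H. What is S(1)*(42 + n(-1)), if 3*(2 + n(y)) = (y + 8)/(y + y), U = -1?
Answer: -233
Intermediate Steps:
n(y) = -2 + (8 + y)/(6*y) (n(y) = -2 + ((y + 8)/(y + y))/3 = -2 + ((8 + y)/((2*y)))/3 = -2 + ((8 + y)*(1/(2*y)))/3 = -2 + ((8 + y)/(2*y))/3 = -2 + (8 + y)/(6*y))
S(Q) = -3 - 3*Q (S(Q) = (1 + Q)*(-2 - 1) = (1 + Q)*(-3) = -3 - 3*Q)
S(1)*(42 + n(-1)) = (-3 - 3*1)*(42 + (⅙)*(8 - 11*(-1))/(-1)) = (-3 - 3)*(42 + (⅙)*(-1)*(8 + 11)) = -6*(42 + (⅙)*(-1)*19) = -6*(42 - 19/6) = -6*233/6 = -233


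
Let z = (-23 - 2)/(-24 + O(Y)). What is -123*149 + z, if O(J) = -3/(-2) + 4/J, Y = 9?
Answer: -7275369/397 ≈ -18326.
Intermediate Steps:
O(J) = 3/2 + 4/J (O(J) = -3*(-1/2) + 4/J = 3/2 + 4/J)
z = 450/397 (z = (-23 - 2)/(-24 + (3/2 + 4/9)) = -25/(-24 + (3/2 + 4*(1/9))) = -25/(-24 + (3/2 + 4/9)) = -25/(-24 + 35/18) = -25/(-397/18) = -25*(-18/397) = 450/397 ≈ 1.1335)
-123*149 + z = -123*149 + 450/397 = -18327 + 450/397 = -7275369/397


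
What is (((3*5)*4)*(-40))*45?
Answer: -108000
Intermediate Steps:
(((3*5)*4)*(-40))*45 = ((15*4)*(-40))*45 = (60*(-40))*45 = -2400*45 = -108000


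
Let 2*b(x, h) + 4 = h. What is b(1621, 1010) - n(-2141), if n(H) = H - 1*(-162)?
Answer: 2482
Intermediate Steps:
n(H) = 162 + H (n(H) = H + 162 = 162 + H)
b(x, h) = -2 + h/2
b(1621, 1010) - n(-2141) = (-2 + (1/2)*1010) - (162 - 2141) = (-2 + 505) - 1*(-1979) = 503 + 1979 = 2482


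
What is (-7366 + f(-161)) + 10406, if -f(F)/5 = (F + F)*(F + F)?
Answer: -515380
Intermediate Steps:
f(F) = -20*F**2 (f(F) = -5*(F + F)*(F + F) = -5*2*F*2*F = -20*F**2)
(-7366 + f(-161)) + 10406 = (-7366 - 20*(-161)**2) + 10406 = (-7366 - 20*25921) + 10406 = (-7366 - 518420) + 10406 = -525786 + 10406 = -515380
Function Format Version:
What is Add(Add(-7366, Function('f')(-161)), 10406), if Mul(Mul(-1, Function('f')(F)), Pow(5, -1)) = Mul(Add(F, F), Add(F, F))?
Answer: -515380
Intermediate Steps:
Function('f')(F) = Mul(-20, Pow(F, 2)) (Function('f')(F) = Mul(-5, Mul(Add(F, F), Add(F, F))) = Mul(-5, Mul(Mul(2, F), Mul(2, F))) = Mul(-5, Mul(4, Pow(F, 2))) = Mul(-20, Pow(F, 2)))
Add(Add(-7366, Function('f')(-161)), 10406) = Add(Add(-7366, Mul(-20, Pow(-161, 2))), 10406) = Add(Add(-7366, Mul(-20, 25921)), 10406) = Add(Add(-7366, -518420), 10406) = Add(-525786, 10406) = -515380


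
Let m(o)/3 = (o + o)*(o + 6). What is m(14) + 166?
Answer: 1846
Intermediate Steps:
m(o) = 6*o*(6 + o) (m(o) = 3*((o + o)*(o + 6)) = 3*((2*o)*(6 + o)) = 3*(2*o*(6 + o)) = 6*o*(6 + o))
m(14) + 166 = 6*14*(6 + 14) + 166 = 6*14*20 + 166 = 1680 + 166 = 1846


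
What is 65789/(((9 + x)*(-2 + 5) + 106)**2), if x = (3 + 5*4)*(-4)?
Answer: 65789/20449 ≈ 3.2172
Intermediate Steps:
x = -92 (x = (3 + 20)*(-4) = 23*(-4) = -92)
65789/(((9 + x)*(-2 + 5) + 106)**2) = 65789/(((9 - 92)*(-2 + 5) + 106)**2) = 65789/((-83*3 + 106)**2) = 65789/((-249 + 106)**2) = 65789/((-143)**2) = 65789/20449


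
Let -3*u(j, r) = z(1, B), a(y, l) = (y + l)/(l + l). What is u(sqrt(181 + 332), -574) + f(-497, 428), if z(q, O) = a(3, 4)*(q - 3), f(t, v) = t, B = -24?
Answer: -5957/12 ≈ -496.42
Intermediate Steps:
a(y, l) = (l + y)/(2*l) (a(y, l) = (l + y)/((2*l)) = (l + y)*(1/(2*l)) = (l + y)/(2*l))
z(q, O) = -21/8 + 7*q/8 (z(q, O) = ((1/2)*(4 + 3)/4)*(q - 3) = ((1/2)*(1/4)*7)*(-3 + q) = 7*(-3 + q)/8 = -21/8 + 7*q/8)
u(j, r) = 7/12 (u(j, r) = -(-21/8 + (7/8)*1)/3 = -(-21/8 + 7/8)/3 = -1/3*(-7/4) = 7/12)
u(sqrt(181 + 332), -574) + f(-497, 428) = 7/12 - 497 = -5957/12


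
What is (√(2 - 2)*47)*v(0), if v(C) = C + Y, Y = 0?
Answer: 0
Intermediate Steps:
v(C) = C (v(C) = C + 0 = C)
(√(2 - 2)*47)*v(0) = (√(2 - 2)*47)*0 = (√0*47)*0 = (0*47)*0 = 0*0 = 0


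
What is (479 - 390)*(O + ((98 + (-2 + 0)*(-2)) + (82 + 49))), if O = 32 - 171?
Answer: 8366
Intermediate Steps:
O = -139
(479 - 390)*(O + ((98 + (-2 + 0)*(-2)) + (82 + 49))) = (479 - 390)*(-139 + ((98 + (-2 + 0)*(-2)) + (82 + 49))) = 89*(-139 + ((98 - 2*(-2)) + 131)) = 89*(-139 + ((98 + 4) + 131)) = 89*(-139 + (102 + 131)) = 89*(-139 + 233) = 89*94 = 8366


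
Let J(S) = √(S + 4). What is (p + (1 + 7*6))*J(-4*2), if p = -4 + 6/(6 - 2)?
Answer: 81*I ≈ 81.0*I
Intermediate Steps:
J(S) = √(4 + S)
p = -5/2 (p = -4 + 6/4 = -4 + (¼)*6 = -4 + 3/2 = -5/2 ≈ -2.5000)
(p + (1 + 7*6))*J(-4*2) = (-5/2 + (1 + 7*6))*√(4 - 4*2) = (-5/2 + (1 + 42))*√(4 - 8) = (-5/2 + 43)*√(-4) = 81*(2*I)/2 = 81*I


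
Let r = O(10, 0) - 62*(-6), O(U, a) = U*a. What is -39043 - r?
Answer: -39415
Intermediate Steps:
r = 372 (r = 10*0 - 62*(-6) = 0 + 372 = 372)
-39043 - r = -39043 - 1*372 = -39043 - 372 = -39415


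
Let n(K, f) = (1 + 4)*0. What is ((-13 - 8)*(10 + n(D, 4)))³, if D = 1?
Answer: -9261000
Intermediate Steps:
n(K, f) = 0 (n(K, f) = 5*0 = 0)
((-13 - 8)*(10 + n(D, 4)))³ = ((-13 - 8)*(10 + 0))³ = (-21*10)³ = (-210)³ = -9261000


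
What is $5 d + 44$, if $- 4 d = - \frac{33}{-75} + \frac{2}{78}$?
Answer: $\frac{16933}{390} \approx 43.418$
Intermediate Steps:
$d = - \frac{227}{1950}$ ($d = - \frac{- \frac{33}{-75} + \frac{2}{78}}{4} = - \frac{\left(-33\right) \left(- \frac{1}{75}\right) + 2 \cdot \frac{1}{78}}{4} = - \frac{\frac{11}{25} + \frac{1}{39}}{4} = \left(- \frac{1}{4}\right) \frac{454}{975} = - \frac{227}{1950} \approx -0.11641$)
$5 d + 44 = 5 \left(- \frac{227}{1950}\right) + 44 = - \frac{227}{390} + 44 = \frac{16933}{390}$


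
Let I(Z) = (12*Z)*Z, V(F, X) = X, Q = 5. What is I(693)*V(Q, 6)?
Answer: 34577928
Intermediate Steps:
I(Z) = 12*Z²
I(693)*V(Q, 6) = (12*693²)*6 = (12*480249)*6 = 5762988*6 = 34577928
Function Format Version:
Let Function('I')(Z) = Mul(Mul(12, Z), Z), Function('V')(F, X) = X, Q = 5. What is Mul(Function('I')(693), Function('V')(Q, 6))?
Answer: 34577928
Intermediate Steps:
Function('I')(Z) = Mul(12, Pow(Z, 2))
Mul(Function('I')(693), Function('V')(Q, 6)) = Mul(Mul(12, Pow(693, 2)), 6) = Mul(Mul(12, 480249), 6) = Mul(5762988, 6) = 34577928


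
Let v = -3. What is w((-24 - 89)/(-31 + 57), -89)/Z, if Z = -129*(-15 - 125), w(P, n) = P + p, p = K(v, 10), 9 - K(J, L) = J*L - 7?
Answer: 361/156520 ≈ 0.0023064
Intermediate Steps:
K(J, L) = 16 - J*L (K(J, L) = 9 - (J*L - 7) = 9 - (-7 + J*L) = 9 + (7 - J*L) = 16 - J*L)
p = 46 (p = 16 - 1*(-3)*10 = 16 + 30 = 46)
w(P, n) = 46 + P (w(P, n) = P + 46 = 46 + P)
Z = 18060 (Z = -129*(-140) = 18060)
w((-24 - 89)/(-31 + 57), -89)/Z = (46 + (-24 - 89)/(-31 + 57))/18060 = (46 - 113/26)*(1/18060) = (1083/26)*(1/18060) = 361/156520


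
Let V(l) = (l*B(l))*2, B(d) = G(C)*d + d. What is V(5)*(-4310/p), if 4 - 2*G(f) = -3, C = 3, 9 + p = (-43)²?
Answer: -96975/184 ≈ -527.04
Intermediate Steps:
p = 1840 (p = -9 + (-43)² = -9 + 1849 = 1840)
G(f) = 7/2 (G(f) = 2 - ½*(-3) = 2 + 3/2 = 7/2)
B(d) = 9*d/2 (B(d) = 7*d/2 + d = 9*d/2)
V(l) = 9*l² (V(l) = (l*(9*l/2))*2 = (9*l²/2)*2 = 9*l²)
V(5)*(-4310/p) = (9*5²)*(-4310/1840) = (9*25)*(-4310*1/1840) = 225*(-431/184) = -96975/184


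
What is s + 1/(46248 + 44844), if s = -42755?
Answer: -3894638459/91092 ≈ -42755.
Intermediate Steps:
s + 1/(46248 + 44844) = -42755 + 1/(46248 + 44844) = -42755 + 1/91092 = -3894638459/91092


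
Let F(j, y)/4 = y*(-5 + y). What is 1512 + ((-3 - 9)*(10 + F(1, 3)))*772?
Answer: 131208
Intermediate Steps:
F(j, y) = 4*y*(-5 + y) (F(j, y) = 4*(y*(-5 + y)) = 4*y*(-5 + y))
1512 + ((-3 - 9)*(10 + F(1, 3)))*772 = 1512 + ((-3 - 9)*(10 + 4*3*(-5 + 3)))*772 = 1512 - 12*(10 + 4*3*(-2))*772 = 1512 - 12*(10 - 24)*772 = 1512 - 12*(-14)*772 = 1512 + 168*772 = 1512 + 129696 = 131208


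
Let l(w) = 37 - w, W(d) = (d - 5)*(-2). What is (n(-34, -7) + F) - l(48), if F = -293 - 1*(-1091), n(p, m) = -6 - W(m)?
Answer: 779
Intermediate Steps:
W(d) = 10 - 2*d (W(d) = (-5 + d)*(-2) = 10 - 2*d)
n(p, m) = -16 + 2*m (n(p, m) = -6 - (10 - 2*m) = -6 + (-10 + 2*m) = -16 + 2*m)
F = 798 (F = -293 + 1091 = 798)
(n(-34, -7) + F) - l(48) = ((-16 + 2*(-7)) + 798) - (37 - 1*48) = ((-16 - 14) + 798) - (37 - 48) = (-30 + 798) - 1*(-11) = 768 + 11 = 779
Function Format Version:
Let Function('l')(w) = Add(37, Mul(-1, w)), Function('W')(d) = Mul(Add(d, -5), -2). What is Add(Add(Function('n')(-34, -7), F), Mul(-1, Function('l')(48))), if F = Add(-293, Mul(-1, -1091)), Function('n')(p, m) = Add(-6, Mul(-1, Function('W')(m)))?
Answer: 779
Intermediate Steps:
Function('W')(d) = Add(10, Mul(-2, d)) (Function('W')(d) = Mul(Add(-5, d), -2) = Add(10, Mul(-2, d)))
Function('n')(p, m) = Add(-16, Mul(2, m)) (Function('n')(p, m) = Add(-6, Mul(-1, Add(10, Mul(-2, m)))) = Add(-6, Add(-10, Mul(2, m))) = Add(-16, Mul(2, m)))
F = 798 (F = Add(-293, 1091) = 798)
Add(Add(Function('n')(-34, -7), F), Mul(-1, Function('l')(48))) = Add(Add(Add(-16, Mul(2, -7)), 798), Mul(-1, Add(37, Mul(-1, 48)))) = Add(Add(Add(-16, -14), 798), Mul(-1, Add(37, -48))) = Add(Add(-30, 798), Mul(-1, -11)) = Add(768, 11) = 779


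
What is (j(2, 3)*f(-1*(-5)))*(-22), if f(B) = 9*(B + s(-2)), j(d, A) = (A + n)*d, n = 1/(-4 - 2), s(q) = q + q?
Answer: -1122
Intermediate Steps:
s(q) = 2*q
n = -1/6 (n = 1/(-6) = -1/6 ≈ -0.16667)
j(d, A) = d*(-1/6 + A) (j(d, A) = (A - 1/6)*d = (-1/6 + A)*d = d*(-1/6 + A))
f(B) = -36 + 9*B (f(B) = 9*(B + 2*(-2)) = 9*(B - 4) = 9*(-4 + B) = -36 + 9*B)
(j(2, 3)*f(-1*(-5)))*(-22) = ((2*(-1/6 + 3))*(-36 + 9*(-1*(-5))))*(-22) = ((2*(17/6))*(-36 + 9*5))*(-22) = (17*(-36 + 45)/3)*(-22) = ((17/3)*9)*(-22) = 51*(-22) = -1122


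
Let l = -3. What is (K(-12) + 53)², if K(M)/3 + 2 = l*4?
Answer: 121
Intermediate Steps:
K(M) = -42 (K(M) = -6 + 3*(-3*4) = -6 + 3*(-12) = -6 - 36 = -42)
(K(-12) + 53)² = (-42 + 53)² = 11² = 121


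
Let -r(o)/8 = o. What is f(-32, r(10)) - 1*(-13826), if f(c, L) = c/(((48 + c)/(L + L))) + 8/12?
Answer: 42440/3 ≈ 14147.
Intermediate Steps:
r(o) = -8*o
f(c, L) = ⅔ + 2*L*c/(48 + c) (f(c, L) = c/(((48 + c)/((2*L)))) + 8*(1/12) = c/(((48 + c)*(1/(2*L)))) + ⅔ = c/(((48 + c)/(2*L))) + ⅔ = c*(2*L/(48 + c)) + ⅔ = 2*L*c/(48 + c) + ⅔ = ⅔ + 2*L*c/(48 + c))
f(-32, r(10)) - 1*(-13826) = 2*(48 - 32 + 3*(-8*10)*(-32))/(3*(48 - 32)) - 1*(-13826) = (⅔)*(48 - 32 + 3*(-80)*(-32))/16 + 13826 = (⅔)*(1/16)*(48 - 32 + 7680) + 13826 = (⅔)*(1/16)*7696 + 13826 = 962/3 + 13826 = 42440/3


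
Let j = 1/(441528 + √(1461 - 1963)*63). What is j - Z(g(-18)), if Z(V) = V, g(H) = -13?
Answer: 422389502569/32491494537 - 7*I*√502/21660996358 ≈ 13.0 - 7.2406e-9*I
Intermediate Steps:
j = 1/(441528 + 63*I*√502) (j = 1/(441528 + √(-502)*63) = 1/(441528 + (I*√502)*63) = 1/(441528 + 63*I*√502) ≈ 2.2648e-6 - 7.24e-9*I)
j - Z(g(-18)) = (73588/32491494537 - 7*I*√502/21660996358) - 1*(-13) = (73588/32491494537 - 7*I*√502/21660996358) + 13 = 422389502569/32491494537 - 7*I*√502/21660996358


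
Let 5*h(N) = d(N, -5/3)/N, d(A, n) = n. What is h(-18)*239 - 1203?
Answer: -64723/54 ≈ -1198.6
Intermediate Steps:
h(N) = -1/(3*N) (h(N) = ((-5/3)/N)/5 = ((-5*⅓)/N)/5 = (-5/(3*N))/5 = -1/(3*N))
h(-18)*239 - 1203 = -⅓/(-18)*239 - 1203 = -⅓*(-1/18)*239 - 1203 = (1/54)*239 - 1203 = 239/54 - 1203 = -64723/54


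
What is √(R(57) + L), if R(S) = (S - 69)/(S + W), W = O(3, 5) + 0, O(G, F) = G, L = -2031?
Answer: 2*I*√12695/5 ≈ 45.069*I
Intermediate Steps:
W = 3 (W = 3 + 0 = 3)
R(S) = (-69 + S)/(3 + S) (R(S) = (S - 69)/(S + 3) = (-69 + S)/(3 + S))
√(R(57) + L) = √((-69 + 57)/(3 + 57) - 2031) = √(-12/60 - 2031) = √((1/60)*(-12) - 2031) = √(-⅕ - 2031) = √(-10156/5) = 2*I*√12695/5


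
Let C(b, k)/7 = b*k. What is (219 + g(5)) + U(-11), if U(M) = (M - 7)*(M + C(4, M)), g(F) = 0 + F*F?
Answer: 5986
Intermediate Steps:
C(b, k) = 7*b*k (C(b, k) = 7*(b*k) = 7*b*k)
g(F) = F² (g(F) = 0 + F² = F²)
U(M) = 29*M*(-7 + M) (U(M) = (M - 7)*(M + 7*4*M) = (-7 + M)*(M + 28*M) = (-7 + M)*(29*M) = 29*M*(-7 + M))
(219 + g(5)) + U(-11) = (219 + 5²) + 29*(-11)*(-7 - 11) = (219 + 25) + 29*(-11)*(-18) = 244 + 5742 = 5986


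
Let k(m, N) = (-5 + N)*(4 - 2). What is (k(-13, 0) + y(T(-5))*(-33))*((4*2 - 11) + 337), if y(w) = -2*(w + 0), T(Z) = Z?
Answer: -113560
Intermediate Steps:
k(m, N) = -10 + 2*N (k(m, N) = (-5 + N)*2 = -10 + 2*N)
y(w) = -2*w
(k(-13, 0) + y(T(-5))*(-33))*((4*2 - 11) + 337) = ((-10 + 2*0) - 2*(-5)*(-33))*((4*2 - 11) + 337) = ((-10 + 0) + 10*(-33))*((8 - 11) + 337) = (-10 - 330)*(-3 + 337) = -340*334 = -113560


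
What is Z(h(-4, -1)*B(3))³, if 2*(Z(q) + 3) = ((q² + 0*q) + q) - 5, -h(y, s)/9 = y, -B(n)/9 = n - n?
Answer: -1331/8 ≈ -166.38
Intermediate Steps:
B(n) = 0 (B(n) = -9*(n - n) = -9*0 = 0)
h(y, s) = -9*y
Z(q) = -11/2 + q/2 + q²/2 (Z(q) = -3 + (((q² + 0*q) + q) - 5)/2 = -3 + (((q² + 0) + q) - 5)/2 = -3 + ((q² + q) - 5)/2 = -3 + ((q + q²) - 5)/2 = -3 + (-5 + q + q²)/2 = -3 + (-5/2 + q/2 + q²/2) = -11/2 + q/2 + q²/2)
Z(h(-4, -1)*B(3))³ = (-11/2 + (-9*(-4)*0)/2 + (-9*(-4)*0)²/2)³ = (-11/2 + (36*0)/2 + (36*0)²/2)³ = (-11/2 + (½)*0 + (½)*0²)³ = (-11/2 + 0 + (½)*0)³ = (-11/2 + 0 + 0)³ = (-11/2)³ = -1331/8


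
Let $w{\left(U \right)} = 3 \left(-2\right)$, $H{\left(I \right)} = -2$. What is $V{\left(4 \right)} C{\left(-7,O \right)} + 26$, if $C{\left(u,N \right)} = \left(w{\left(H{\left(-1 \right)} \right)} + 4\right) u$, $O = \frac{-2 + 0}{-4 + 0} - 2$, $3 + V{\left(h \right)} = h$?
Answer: $40$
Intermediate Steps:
$w{\left(U \right)} = -6$
$V{\left(h \right)} = -3 + h$
$O = - \frac{3}{2}$ ($O = - \frac{2}{-4} - 2 = \left(-2\right) \left(- \frac{1}{4}\right) - 2 = \frac{1}{2} - 2 = - \frac{3}{2} \approx -1.5$)
$C{\left(u,N \right)} = - 2 u$ ($C{\left(u,N \right)} = \left(-6 + 4\right) u = - 2 u$)
$V{\left(4 \right)} C{\left(-7,O \right)} + 26 = \left(-3 + 4\right) \left(\left(-2\right) \left(-7\right)\right) + 26 = 1 \cdot 14 + 26 = 14 + 26 = 40$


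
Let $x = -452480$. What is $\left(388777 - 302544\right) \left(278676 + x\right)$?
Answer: $-14987640332$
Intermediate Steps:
$\left(388777 - 302544\right) \left(278676 + x\right) = \left(388777 - 302544\right) \left(278676 - 452480\right) = 86233 \left(-173804\right) = -14987640332$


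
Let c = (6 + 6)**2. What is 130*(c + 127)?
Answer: 35230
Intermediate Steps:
c = 144 (c = 12**2 = 144)
130*(c + 127) = 130*(144 + 127) = 130*271 = 35230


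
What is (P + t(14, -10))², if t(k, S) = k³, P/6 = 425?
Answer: 28026436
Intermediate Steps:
P = 2550 (P = 6*425 = 2550)
(P + t(14, -10))² = (2550 + 14³)² = (2550 + 2744)² = 5294² = 28026436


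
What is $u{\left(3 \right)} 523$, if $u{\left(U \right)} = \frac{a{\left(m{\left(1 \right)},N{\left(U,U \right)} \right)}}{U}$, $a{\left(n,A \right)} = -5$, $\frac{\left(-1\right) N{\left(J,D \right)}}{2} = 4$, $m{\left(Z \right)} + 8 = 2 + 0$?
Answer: $- \frac{2615}{3} \approx -871.67$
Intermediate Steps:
$m{\left(Z \right)} = -6$ ($m{\left(Z \right)} = -8 + \left(2 + 0\right) = -8 + 2 = -6$)
$N{\left(J,D \right)} = -8$ ($N{\left(J,D \right)} = \left(-2\right) 4 = -8$)
$u{\left(U \right)} = - \frac{5}{U}$
$u{\left(3 \right)} 523 = - \frac{5}{3} \cdot 523 = \left(-5\right) \frac{1}{3} \cdot 523 = \left(- \frac{5}{3}\right) 523 = - \frac{2615}{3}$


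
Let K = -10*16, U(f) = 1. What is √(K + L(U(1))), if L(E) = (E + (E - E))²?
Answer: I*√159 ≈ 12.61*I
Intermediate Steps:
L(E) = E² (L(E) = (E + 0)² = E²)
K = -160
√(K + L(U(1))) = √(-160 + 1²) = √(-160 + 1) = √(-159) = I*√159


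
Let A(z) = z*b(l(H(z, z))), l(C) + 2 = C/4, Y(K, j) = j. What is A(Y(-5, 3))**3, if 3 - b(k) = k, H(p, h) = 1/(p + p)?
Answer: 1685159/512 ≈ 3291.3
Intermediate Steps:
H(p, h) = 1/(2*p)
l(C) = -2 + C/4
b(k) = 3 - k
A(z) = z*(5 - 1/(8*z)) (A(z) = z*(3 - (-2 + (1/(2*z))/4)) = z*(3 - (-2 + 1/(8*z))) = z*(3 + (2 - 1/(8*z))) = z*(5 - 1/(8*z)))
A(Y(-5, 3))**3 = (-1/8 + 5*3)**3 = (-1/8 + 15)**3 = (119/8)**3 = 1685159/512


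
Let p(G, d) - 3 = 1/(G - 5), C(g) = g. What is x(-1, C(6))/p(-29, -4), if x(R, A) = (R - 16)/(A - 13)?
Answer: 578/707 ≈ 0.81754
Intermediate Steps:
p(G, d) = 3 + 1/(-5 + G) (p(G, d) = 3 + 1/(G - 5) = 3 + 1/(-5 + G))
x(R, A) = (-16 + R)/(-13 + A)
x(-1, C(6))/p(-29, -4) = ((-16 - 1)/(-13 + 6))/(((-14 + 3*(-29))/(-5 - 29))) = (-17/(-7))/(((-14 - 87)/(-34))) = (-⅐*(-17))/((-1/34*(-101))) = 17/(7*(101/34)) = (17/7)*(34/101) = 578/707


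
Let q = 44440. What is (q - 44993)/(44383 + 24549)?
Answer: -553/68932 ≈ -0.0080224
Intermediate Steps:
(q - 44993)/(44383 + 24549) = (44440 - 44993)/(44383 + 24549) = -553/68932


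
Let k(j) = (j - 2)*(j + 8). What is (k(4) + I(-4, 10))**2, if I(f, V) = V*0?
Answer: 576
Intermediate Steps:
k(j) = (-2 + j)*(8 + j)
I(f, V) = 0
(k(4) + I(-4, 10))**2 = ((-16 + 4**2 + 6*4) + 0)**2 = ((-16 + 16 + 24) + 0)**2 = (24 + 0)**2 = 24**2 = 576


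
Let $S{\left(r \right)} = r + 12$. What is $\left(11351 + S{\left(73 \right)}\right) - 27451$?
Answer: $-16015$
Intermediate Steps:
$S{\left(r \right)} = 12 + r$
$\left(11351 + S{\left(73 \right)}\right) - 27451 = \left(11351 + \left(12 + 73\right)\right) - 27451 = \left(11351 + 85\right) - 27451 = 11436 - 27451 = -16015$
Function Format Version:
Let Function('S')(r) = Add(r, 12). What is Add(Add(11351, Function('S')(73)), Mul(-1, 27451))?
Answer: -16015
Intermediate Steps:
Function('S')(r) = Add(12, r)
Add(Add(11351, Function('S')(73)), Mul(-1, 27451)) = Add(Add(11351, Add(12, 73)), Mul(-1, 27451)) = Add(Add(11351, 85), -27451) = Add(11436, -27451) = -16015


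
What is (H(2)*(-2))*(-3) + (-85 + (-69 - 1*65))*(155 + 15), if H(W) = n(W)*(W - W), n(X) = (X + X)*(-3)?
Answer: -37230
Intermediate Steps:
n(X) = -6*X (n(X) = (2*X)*(-3) = -6*X)
H(W) = 0 (H(W) = (-6*W)*(W - W) = -6*W*0 = 0)
(H(2)*(-2))*(-3) + (-85 + (-69 - 1*65))*(155 + 15) = (0*(-2))*(-3) + (-85 + (-69 - 1*65))*(155 + 15) = 0*(-3) + (-85 + (-69 - 65))*170 = 0 + (-85 - 134)*170 = 0 - 219*170 = 0 - 37230 = -37230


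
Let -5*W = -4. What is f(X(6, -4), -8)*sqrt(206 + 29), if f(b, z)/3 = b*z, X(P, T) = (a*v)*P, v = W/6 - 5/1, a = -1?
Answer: -3504*sqrt(235)/5 ≈ -10743.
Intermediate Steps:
W = 4/5 (W = -1/5*(-4) = 4/5 ≈ 0.80000)
v = -73/15 (v = (4/5)/6 - 5/1 = (4/5)*(1/6) - 5*1 = 2/15 - 5 = -73/15 ≈ -4.8667)
X(P, T) = 73*P/15 (X(P, T) = (-1*(-73/15))*P = 73*P/15)
f(b, z) = 3*b*z (f(b, z) = 3*(b*z) = 3*b*z)
f(X(6, -4), -8)*sqrt(206 + 29) = (3*((73/15)*6)*(-8))*sqrt(206 + 29) = (3*(146/5)*(-8))*sqrt(235) = -3504*sqrt(235)/5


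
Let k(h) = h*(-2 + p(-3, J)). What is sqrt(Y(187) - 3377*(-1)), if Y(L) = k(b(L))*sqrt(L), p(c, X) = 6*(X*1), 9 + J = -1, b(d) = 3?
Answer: sqrt(3377 - 186*sqrt(187)) ≈ 28.870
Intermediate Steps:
J = -10 (J = -9 - 1 = -10)
p(c, X) = 6*X
k(h) = -62*h (k(h) = h*(-2 + 6*(-10)) = h*(-2 - 60) = h*(-62) = -62*h)
Y(L) = -186*sqrt(L) (Y(L) = (-62*3)*sqrt(L) = -186*sqrt(L))
sqrt(Y(187) - 3377*(-1)) = sqrt(-186*sqrt(187) - 3377*(-1)) = sqrt(-186*sqrt(187) + 3377) = sqrt(3377 - 186*sqrt(187))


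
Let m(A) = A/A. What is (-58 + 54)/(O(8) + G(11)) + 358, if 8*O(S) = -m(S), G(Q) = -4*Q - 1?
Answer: 129270/361 ≈ 358.09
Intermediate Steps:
m(A) = 1
G(Q) = -1 - 4*Q
O(S) = -1/8 (O(S) = (-1*1)/8 = (1/8)*(-1) = -1/8)
(-58 + 54)/(O(8) + G(11)) + 358 = (-58 + 54)/(-1/8 + (-1 - 4*11)) + 358 = -4/(-1/8 + (-1 - 44)) + 358 = -4/(-1/8 - 45) + 358 = -4/(-361/8) + 358 = -4*(-8/361) + 358 = 32/361 + 358 = 129270/361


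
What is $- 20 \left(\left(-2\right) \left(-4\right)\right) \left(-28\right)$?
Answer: $4480$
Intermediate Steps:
$- 20 \left(\left(-2\right) \left(-4\right)\right) \left(-28\right) = \left(-20\right) 8 \left(-28\right) = \left(-160\right) \left(-28\right) = 4480$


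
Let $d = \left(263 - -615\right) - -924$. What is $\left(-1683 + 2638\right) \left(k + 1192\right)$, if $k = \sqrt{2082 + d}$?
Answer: $1138360 + 1910 \sqrt{971} \approx 1.1979 \cdot 10^{6}$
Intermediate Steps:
$d = 1802$ ($d = \left(263 + 615\right) + 924 = 878 + 924 = 1802$)
$k = 2 \sqrt{971}$ ($k = \sqrt{2082 + 1802} = \sqrt{3884} = 2 \sqrt{971} \approx 62.322$)
$\left(-1683 + 2638\right) \left(k + 1192\right) = \left(-1683 + 2638\right) \left(2 \sqrt{971} + 1192\right) = 955 \left(1192 + 2 \sqrt{971}\right) = 1138360 + 1910 \sqrt{971}$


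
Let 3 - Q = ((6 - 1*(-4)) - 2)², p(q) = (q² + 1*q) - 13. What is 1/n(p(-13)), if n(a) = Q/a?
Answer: -143/61 ≈ -2.3443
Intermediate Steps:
p(q) = -13 + q + q² (p(q) = (q² + q) - 13 = (q + q²) - 13 = -13 + q + q²)
Q = -61 (Q = 3 - ((6 - 1*(-4)) - 2)² = 3 - ((6 + 4) - 2)² = 3 - (10 - 2)² = 3 - 1*8² = 3 - 1*64 = 3 - 64 = -61)
n(a) = -61/a
1/n(p(-13)) = 1/(-61/(-13 - 13 + (-13)²)) = 1/(-61/(-13 - 13 + 169)) = 1/(-61/143) = -143/61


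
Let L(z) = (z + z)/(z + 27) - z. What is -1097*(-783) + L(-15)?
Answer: 1717927/2 ≈ 8.5896e+5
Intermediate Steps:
L(z) = -z + 2*z/(27 + z) (L(z) = (2*z)/(27 + z) - z = 2*z/(27 + z) - z = -z + 2*z/(27 + z))
-1097*(-783) + L(-15) = -1097*(-783) - 1*(-15)*(25 - 15)/(27 - 15) = 858951 - 1*(-15)*10/12 = 858951 - 1*(-15)*1/12*10 = 858951 + 25/2 = 1717927/2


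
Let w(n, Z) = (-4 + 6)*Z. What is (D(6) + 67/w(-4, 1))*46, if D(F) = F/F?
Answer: 1587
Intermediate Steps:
D(F) = 1
w(n, Z) = 2*Z
(D(6) + 67/w(-4, 1))*46 = (1 + 67/((2*1)))*46 = (1 + 67/2)*46 = (69/2)*46 = 1587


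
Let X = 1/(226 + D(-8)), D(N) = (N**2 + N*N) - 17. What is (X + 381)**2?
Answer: 16486046404/113569 ≈ 1.4516e+5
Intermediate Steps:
D(N) = -17 + 2*N**2 (D(N) = (N**2 + N**2) - 17 = 2*N**2 - 17 = -17 + 2*N**2)
X = 1/337 (X = 1/(226 + (-17 + 2*(-8)**2)) = 1/(226 + (-17 + 2*64)) = 1/(226 + (-17 + 128)) = 1/(226 + 111) = 1/337 ≈ 0.0029674)
(X + 381)**2 = (1/337 + 381)**2 = (128398/337)**2 = 16486046404/113569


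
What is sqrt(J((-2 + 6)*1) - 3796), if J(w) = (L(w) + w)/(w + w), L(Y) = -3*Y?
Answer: I*sqrt(3797) ≈ 61.62*I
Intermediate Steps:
J(w) = -1 (J(w) = (-3*w + w)/(w + w) = (-2*w)/((2*w)) = (-2*w)*(1/(2*w)) = -1)
sqrt(J((-2 + 6)*1) - 3796) = sqrt(-1 - 3796) = sqrt(-3797) = I*sqrt(3797)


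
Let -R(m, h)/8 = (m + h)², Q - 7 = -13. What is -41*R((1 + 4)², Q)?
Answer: 118408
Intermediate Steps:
Q = -6 (Q = 7 - 13 = -6)
R(m, h) = -8*(h + m)² (R(m, h) = -8*(m + h)² = -8*(h + m)²)
-41*R((1 + 4)², Q) = -(-328)*(-6 + (1 + 4)²)² = -(-328)*(-6 + 5²)² = -(-328)*(-6 + 25)² = -(-328)*19² = -(-328)*361 = -41*(-2888) = 118408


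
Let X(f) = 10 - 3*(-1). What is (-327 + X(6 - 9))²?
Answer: 98596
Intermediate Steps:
X(f) = 13 (X(f) = 10 + 3 = 13)
(-327 + X(6 - 9))² = (-327 + 13)² = (-314)² = 98596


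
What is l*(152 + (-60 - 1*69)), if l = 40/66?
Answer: 460/33 ≈ 13.939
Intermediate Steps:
l = 20/33 (l = 40*(1/66) = 20/33 ≈ 0.60606)
l*(152 + (-60 - 1*69)) = 20*(152 + (-60 - 1*69))/33 = 20*(152 + (-60 - 69))/33 = 20*(152 - 129)/33 = (20/33)*23 = 460/33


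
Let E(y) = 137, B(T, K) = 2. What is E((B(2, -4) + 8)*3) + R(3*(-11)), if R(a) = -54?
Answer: 83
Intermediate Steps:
E((B(2, -4) + 8)*3) + R(3*(-11)) = 137 - 54 = 83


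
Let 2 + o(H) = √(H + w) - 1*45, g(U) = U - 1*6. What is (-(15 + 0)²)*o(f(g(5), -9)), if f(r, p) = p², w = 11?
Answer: 10575 - 450*√23 ≈ 8416.9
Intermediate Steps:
g(U) = -6 + U (g(U) = U - 6 = -6 + U)
o(H) = -47 + √(11 + H) (o(H) = -2 + (√(H + 11) - 1*45) = -2 + (√(11 + H) - 45) = -2 + (-45 + √(11 + H)) = -47 + √(11 + H))
(-(15 + 0)²)*o(f(g(5), -9)) = (-(15 + 0)²)*(-47 + √(11 + (-9)²)) = (-1*15²)*(-47 + √(11 + 81)) = (-1*225)*(-47 + √92) = -225*(-47 + 2*√23) = 10575 - 450*√23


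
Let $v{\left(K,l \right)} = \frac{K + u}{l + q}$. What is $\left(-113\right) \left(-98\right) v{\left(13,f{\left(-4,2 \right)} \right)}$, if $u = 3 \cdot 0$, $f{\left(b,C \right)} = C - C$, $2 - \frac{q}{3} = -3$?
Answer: $\frac{143962}{15} \approx 9597.5$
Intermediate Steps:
$q = 15$ ($q = 6 - -9 = 6 + 9 = 15$)
$f{\left(b,C \right)} = 0$
$u = 0$
$v{\left(K,l \right)} = \frac{K}{15 + l}$ ($v{\left(K,l \right)} = \frac{K + 0}{l + 15} = \frac{K}{15 + l}$)
$\left(-113\right) \left(-98\right) v{\left(13,f{\left(-4,2 \right)} \right)} = \left(-113\right) \left(-98\right) \frac{13}{15 + 0} = 11074 \cdot \frac{13}{15} = \frac{143962}{15}$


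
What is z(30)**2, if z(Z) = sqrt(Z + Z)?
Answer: 60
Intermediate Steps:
z(Z) = sqrt(2)*sqrt(Z) (z(Z) = sqrt(2*Z) = sqrt(2)*sqrt(Z))
z(30)**2 = (sqrt(2)*sqrt(30))**2 = (2*sqrt(15))**2 = 60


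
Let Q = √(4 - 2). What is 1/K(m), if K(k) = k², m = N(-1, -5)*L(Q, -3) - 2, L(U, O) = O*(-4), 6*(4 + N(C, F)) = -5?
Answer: 1/3600 ≈ 0.00027778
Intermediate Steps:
N(C, F) = -29/6 (N(C, F) = -4 + (⅙)*(-5) = -4 - ⅚ = -29/6)
Q = √2 ≈ 1.4142
L(U, O) = -4*O
m = -60 (m = -(-58)*(-3)/3 - 2 = -29/6*12 - 2 = -58 - 2 = -60)
1/K(m) = 1/((-60)²) = 1/3600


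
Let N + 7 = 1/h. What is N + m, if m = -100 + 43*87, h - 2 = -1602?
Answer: 5814399/1600 ≈ 3634.0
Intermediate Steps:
h = -1600 (h = 2 - 1602 = -1600)
m = 3641 (m = -100 + 3741 = 3641)
N = -11201/1600 (N = -7 + 1/(-1600) = -7 - 1/1600 = -11201/1600 ≈ -7.0006)
N + m = -11201/1600 + 3641 = 5814399/1600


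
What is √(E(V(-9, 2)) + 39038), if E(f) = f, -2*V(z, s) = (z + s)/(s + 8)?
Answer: √3903835/10 ≈ 197.58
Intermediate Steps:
V(z, s) = -(s + z)/(2*(8 + s)) (V(z, s) = -(z + s)/(2*(s + 8)) = -(s + z)/(2*(8 + s)))
√(E(V(-9, 2)) + 39038) = √((-1*2 - 1*(-9))/(2*(8 + 2)) + 39038) = √((½)*(-2 + 9)/10 + 39038) = √((½)*(⅒)*7 + 39038) = √(7/20 + 39038) = √(780767/20) = √3903835/10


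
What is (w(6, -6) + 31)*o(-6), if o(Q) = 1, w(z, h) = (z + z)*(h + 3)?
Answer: -5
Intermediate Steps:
w(z, h) = 2*z*(3 + h) (w(z, h) = (2*z)*(3 + h) = 2*z*(3 + h))
(w(6, -6) + 31)*o(-6) = (2*6*(3 - 6) + 31)*1 = (2*6*(-3) + 31)*1 = (-36 + 31)*1 = -5*1 = -5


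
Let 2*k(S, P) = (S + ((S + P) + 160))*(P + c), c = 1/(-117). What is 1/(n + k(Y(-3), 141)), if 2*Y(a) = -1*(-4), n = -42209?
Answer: -117/2422813 ≈ -4.8291e-5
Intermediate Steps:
c = -1/117 ≈ -0.0085470
Y(a) = 2 (Y(a) = (-1*(-4))/2 = (½)*4 = 2)
k(S, P) = (-1/117 + P)*(160 + P + 2*S)/2 (k(S, P) = ((S + ((S + P) + 160))*(P - 1/117))/2 = ((S + ((P + S) + 160))*(-1/117 + P))/2 = ((S + (160 + P + S))*(-1/117 + P))/2 = ((160 + P + 2*S)*(-1/117 + P))/2 = ((-1/117 + P)*(160 + P + 2*S))/2 = (-1/117 + P)*(160 + P + 2*S)/2)
1/(n + k(Y(-3), 141)) = 1/(-42209 + (-80/117 + (½)*141² - 1/117*2 + (18719/234)*141 + 141*2)) = 1/(-42209 + (-80/117 + (½)*19881 - 2/117 + 879793/78 + 282)) = 1/(-42209 + (-80/117 + 19881/2 - 2/117 + 879793/78 + 282)) = 1/(-42209 + 2515640/117) = 1/(-2422813/117) = -117/2422813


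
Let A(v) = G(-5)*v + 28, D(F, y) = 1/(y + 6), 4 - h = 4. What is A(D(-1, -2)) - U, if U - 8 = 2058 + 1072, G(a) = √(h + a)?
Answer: -3110 + I*√5/4 ≈ -3110.0 + 0.55902*I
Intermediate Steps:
h = 0 (h = 4 - 1*4 = 4 - 4 = 0)
D(F, y) = 1/(6 + y)
G(a) = √a (G(a) = √(0 + a) = √a)
A(v) = 28 + I*v*√5 (A(v) = √(-5)*v + 28 = (I*√5)*v + 28 = I*v*√5 + 28 = 28 + I*v*√5)
U = 3138 (U = 8 + (2058 + 1072) = 8 + 3130 = 3138)
A(D(-1, -2)) - U = (28 + I*√5/(6 - 2)) - 1*3138 = (28 + I*√5/4) - 3138 = -3110 + I*√5/4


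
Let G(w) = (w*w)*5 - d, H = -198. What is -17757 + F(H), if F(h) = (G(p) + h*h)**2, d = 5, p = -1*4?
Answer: 1542822084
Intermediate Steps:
p = -4
G(w) = -5 + 5*w**2 (G(w) = (w*w)*5 - 1*5 = w**2*5 - 5 = 5*w**2 - 5 = -5 + 5*w**2)
F(h) = (75 + h**2)**2 (F(h) = ((-5 + 5*(-4)**2) + h*h)**2 = ((-5 + 5*16) + h**2)**2 = ((-5 + 80) + h**2)**2 = (75 + h**2)**2)
-17757 + F(H) = -17757 + (75 + (-198)**2)**2 = -17757 + (75 + 39204)**2 = -17757 + 39279**2 = -17757 + 1542839841 = 1542822084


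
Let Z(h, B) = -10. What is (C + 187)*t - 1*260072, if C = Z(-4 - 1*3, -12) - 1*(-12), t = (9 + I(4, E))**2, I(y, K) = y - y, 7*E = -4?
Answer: -244763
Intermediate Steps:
E = -4/7 (E = (1/7)*(-4) = -4/7 ≈ -0.57143)
I(y, K) = 0
t = 81 (t = (9 + 0)**2 = 9**2 = 81)
C = 2 (C = -10 - 1*(-12) = -10 + 12 = 2)
(C + 187)*t - 1*260072 = (2 + 187)*81 - 1*260072 = 189*81 - 260072 = 15309 - 260072 = -244763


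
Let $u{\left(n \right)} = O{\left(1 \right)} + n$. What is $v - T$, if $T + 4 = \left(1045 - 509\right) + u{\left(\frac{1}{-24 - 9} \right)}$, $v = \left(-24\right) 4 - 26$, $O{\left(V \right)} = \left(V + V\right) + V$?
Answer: $- \frac{21680}{33} \approx -656.97$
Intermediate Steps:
$O{\left(V \right)} = 3 V$ ($O{\left(V \right)} = 2 V + V = 3 V$)
$v = -122$ ($v = -96 - 26 = -122$)
$u{\left(n \right)} = 3 + n$ ($u{\left(n \right)} = 3 \cdot 1 + n = 3 + n$)
$T = \frac{17654}{33}$ ($T = -4 + \left(\left(1045 - 509\right) + \left(3 + \frac{1}{-24 - 9}\right)\right) = -4 + \left(536 + \left(3 + \frac{1}{-33}\right)\right) = -4 + \left(536 + \left(3 - \frac{1}{33}\right)\right) = -4 + \left(536 + \frac{98}{33}\right) = -4 + \frac{17786}{33} = \frac{17654}{33} \approx 534.97$)
$v - T = -122 - \frac{17654}{33} = - \frac{21680}{33}$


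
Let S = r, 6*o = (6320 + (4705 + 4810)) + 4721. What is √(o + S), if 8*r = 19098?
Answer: √23253/2 ≈ 76.245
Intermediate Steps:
r = 9549/4 (r = (⅛)*19098 = 9549/4 ≈ 2387.3)
o = 3426 (o = ((6320 + (4705 + 4810)) + 4721)/6 = ((6320 + 9515) + 4721)/6 = (15835 + 4721)/6 = (⅙)*20556 = 3426)
S = 9549/4 ≈ 2387.3
√(o + S) = √(3426 + 9549/4) = √(23253/4) = √23253/2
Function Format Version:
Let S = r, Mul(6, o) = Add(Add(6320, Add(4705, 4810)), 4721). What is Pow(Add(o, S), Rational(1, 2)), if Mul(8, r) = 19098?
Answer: Mul(Rational(1, 2), Pow(23253, Rational(1, 2))) ≈ 76.245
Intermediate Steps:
r = Rational(9549, 4) (r = Mul(Rational(1, 8), 19098) = Rational(9549, 4) ≈ 2387.3)
o = 3426 (o = Mul(Rational(1, 6), Add(Add(6320, Add(4705, 4810)), 4721)) = Mul(Rational(1, 6), Add(Add(6320, 9515), 4721)) = Mul(Rational(1, 6), Add(15835, 4721)) = Mul(Rational(1, 6), 20556) = 3426)
S = Rational(9549, 4) ≈ 2387.3
Pow(Add(o, S), Rational(1, 2)) = Pow(Add(3426, Rational(9549, 4)), Rational(1, 2)) = Pow(Rational(23253, 4), Rational(1, 2)) = Mul(Rational(1, 2), Pow(23253, Rational(1, 2)))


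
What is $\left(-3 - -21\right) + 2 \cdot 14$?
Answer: $46$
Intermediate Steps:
$\left(-3 - -21\right) + 2 \cdot 14 = \left(-3 + 21\right) + 28 = 18 + 28 = 46$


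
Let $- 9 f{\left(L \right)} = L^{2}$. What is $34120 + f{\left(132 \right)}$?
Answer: $32184$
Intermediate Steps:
$f{\left(L \right)} = - \frac{L^{2}}{9}$
$34120 + f{\left(132 \right)} = 34120 - \frac{132^{2}}{9} = 34120 - 1936 = 32184$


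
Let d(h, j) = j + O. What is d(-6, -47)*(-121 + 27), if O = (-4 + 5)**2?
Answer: 4324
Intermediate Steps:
O = 1 (O = 1**2 = 1)
d(h, j) = 1 + j (d(h, j) = j + 1 = 1 + j)
d(-6, -47)*(-121 + 27) = (1 - 47)*(-121 + 27) = -46*(-94) = 4324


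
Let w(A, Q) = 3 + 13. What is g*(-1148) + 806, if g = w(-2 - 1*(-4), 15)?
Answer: -17562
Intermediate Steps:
w(A, Q) = 16
g = 16
g*(-1148) + 806 = 16*(-1148) + 806 = -18368 + 806 = -17562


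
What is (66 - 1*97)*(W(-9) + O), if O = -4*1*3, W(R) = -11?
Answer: 713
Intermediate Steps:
O = -12 (O = -4*3 = -12)
(66 - 1*97)*(W(-9) + O) = (66 - 1*97)*(-11 - 12) = (66 - 97)*(-23) = -31*(-23) = 713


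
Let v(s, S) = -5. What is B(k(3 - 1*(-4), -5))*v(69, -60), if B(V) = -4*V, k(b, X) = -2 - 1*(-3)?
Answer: 20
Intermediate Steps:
k(b, X) = 1 (k(b, X) = -2 + 3 = 1)
B(k(3 - 1*(-4), -5))*v(69, -60) = -4*1*(-5) = -4*(-5) = 20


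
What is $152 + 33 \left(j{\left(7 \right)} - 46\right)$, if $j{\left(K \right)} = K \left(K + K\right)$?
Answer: $1868$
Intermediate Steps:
$j{\left(K \right)} = 2 K^{2}$ ($j{\left(K \right)} = K 2 K = 2 K^{2}$)
$152 + 33 \left(j{\left(7 \right)} - 46\right) = 152 + 33 \left(2 \cdot 7^{2} - 46\right) = 152 + 33 \left(2 \cdot 49 - 46\right) = 152 + 33 \left(98 - 46\right) = 152 + 33 \cdot 52 = 152 + 1716 = 1868$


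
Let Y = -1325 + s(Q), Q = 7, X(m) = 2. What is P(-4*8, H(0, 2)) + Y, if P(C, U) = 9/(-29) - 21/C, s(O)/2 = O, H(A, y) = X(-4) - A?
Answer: -1216287/928 ≈ -1310.7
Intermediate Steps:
H(A, y) = 2 - A
s(O) = 2*O
P(C, U) = -9/29 - 21/C (P(C, U) = 9*(-1/29) - 21/C = -9/29 - 21/C)
Y = -1311 (Y = -1325 + 2*7 = -1325 + 14 = -1311)
P(-4*8, H(0, 2)) + Y = (-9/29 - 21/((-4*8))) - 1311 = (-9/29 - 21/(-32)) - 1311 = (-9/29 - 21*(-1/32)) - 1311 = (-9/29 + 21/32) - 1311 = 321/928 - 1311 = -1216287/928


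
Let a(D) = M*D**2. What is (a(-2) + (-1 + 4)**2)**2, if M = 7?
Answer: 1369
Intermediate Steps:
a(D) = 7*D**2
(a(-2) + (-1 + 4)**2)**2 = (7*(-2)**2 + (-1 + 4)**2)**2 = (7*4 + 3**2)**2 = (28 + 9)**2 = 37**2 = 1369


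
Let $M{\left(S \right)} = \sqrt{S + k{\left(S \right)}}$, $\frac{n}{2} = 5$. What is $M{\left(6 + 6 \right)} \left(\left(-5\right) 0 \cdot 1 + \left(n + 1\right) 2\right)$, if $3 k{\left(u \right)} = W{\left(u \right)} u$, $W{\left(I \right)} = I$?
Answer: $44 \sqrt{15} \approx 170.41$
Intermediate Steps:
$n = 10$ ($n = 2 \cdot 5 = 10$)
$k{\left(u \right)} = \frac{u^{2}}{3}$ ($k{\left(u \right)} = \frac{u u}{3} = \frac{u^{2}}{3}$)
$M{\left(S \right)} = \sqrt{S + \frac{S^{2}}{3}}$
$M{\left(6 + 6 \right)} \left(\left(-5\right) 0 \cdot 1 + \left(n + 1\right) 2\right) = \frac{\sqrt{3} \sqrt{\left(6 + 6\right) \left(3 + \left(6 + 6\right)\right)}}{3} \left(\left(-5\right) 0 \cdot 1 + \left(10 + 1\right) 2\right) = \frac{\sqrt{3} \sqrt{12 \left(3 + 12\right)}}{3} \left(0 \cdot 1 + 11 \cdot 2\right) = \frac{\sqrt{3} \sqrt{12 \cdot 15}}{3} \left(0 + 22\right) = \frac{\sqrt{3} \sqrt{180}}{3} \cdot 22 = \frac{\sqrt{3} \cdot 6 \sqrt{5}}{3} \cdot 22 = 2 \sqrt{15} \cdot 22 = 44 \sqrt{15}$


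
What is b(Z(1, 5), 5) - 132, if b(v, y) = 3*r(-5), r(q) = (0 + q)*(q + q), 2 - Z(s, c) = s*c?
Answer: 18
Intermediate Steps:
Z(s, c) = 2 - c*s (Z(s, c) = 2 - s*c = 2 - c*s)
r(q) = 2*q**2 (r(q) = q*(2*q) = 2*q**2)
b(v, y) = 150 (b(v, y) = 3*(2*(-5)**2) = 3*(2*25) = 3*50 = 150)
b(Z(1, 5), 5) - 132 = 150 - 132 = 18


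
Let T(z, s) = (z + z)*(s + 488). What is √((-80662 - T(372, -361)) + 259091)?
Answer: √83941 ≈ 289.73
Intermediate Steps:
T(z, s) = 2*z*(488 + s) (T(z, s) = (2*z)*(488 + s) = 2*z*(488 + s))
√((-80662 - T(372, -361)) + 259091) = √((-80662 - 2*372*(488 - 361)) + 259091) = √((-80662 - 2*372*127) + 259091) = √((-80662 - 1*94488) + 259091) = √((-80662 - 94488) + 259091) = √(-175150 + 259091) = √83941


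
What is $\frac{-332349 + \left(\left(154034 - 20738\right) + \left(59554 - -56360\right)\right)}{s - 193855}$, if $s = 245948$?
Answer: $- \frac{83139}{52093} \approx -1.596$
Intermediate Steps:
$\frac{-332349 + \left(\left(154034 - 20738\right) + \left(59554 - -56360\right)\right)}{s - 193855} = \frac{-332349 + \left(\left(154034 - 20738\right) + \left(59554 - -56360\right)\right)}{245948 - 193855} = \frac{-332349 + \left(133296 + \left(59554 + 56360\right)\right)}{52093} = \left(-332349 + \left(133296 + 115914\right)\right) \frac{1}{52093} = \left(-332349 + 249210\right) \frac{1}{52093} = \left(-83139\right) \frac{1}{52093} = - \frac{83139}{52093}$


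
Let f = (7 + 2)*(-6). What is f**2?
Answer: 2916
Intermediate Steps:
f = -54 (f = 9*(-6) = -54)
f**2 = (-54)**2 = 2916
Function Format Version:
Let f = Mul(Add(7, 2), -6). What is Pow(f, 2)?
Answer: 2916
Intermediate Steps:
f = -54 (f = Mul(9, -6) = -54)
Pow(f, 2) = Pow(-54, 2) = 2916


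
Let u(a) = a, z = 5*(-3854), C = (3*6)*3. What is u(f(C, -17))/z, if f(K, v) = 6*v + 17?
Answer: 17/3854 ≈ 0.0044110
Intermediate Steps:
C = 54 (C = 18*3 = 54)
f(K, v) = 17 + 6*v
z = -19270
u(f(C, -17))/z = (17 + 6*(-17))/(-19270) = (17 - 102)*(-1/19270) = -85*(-1/19270) = 17/3854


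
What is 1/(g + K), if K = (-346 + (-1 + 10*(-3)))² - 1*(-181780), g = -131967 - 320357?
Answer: -1/128415 ≈ -7.7873e-6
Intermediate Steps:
g = -452324
K = 323909 (K = (-346 + (-1 - 30))² + 181780 = (-346 - 31)² + 181780 = (-377)² + 181780 = 142129 + 181780 = 323909)
1/(g + K) = 1/(-452324 + 323909) = 1/(-128415) = -1/128415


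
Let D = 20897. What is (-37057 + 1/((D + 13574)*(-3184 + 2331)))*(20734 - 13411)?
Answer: -7979252442737916/29403763 ≈ -2.7137e+8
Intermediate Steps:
(-37057 + 1/((D + 13574)*(-3184 + 2331)))*(20734 - 13411) = (-37057 + 1/((20897 + 13574)*(-3184 + 2331)))*(20734 - 13411) = (-37057 + 1/(34471*(-853)))*7323 = (-37057 + 1/(-29403763))*7323 = (-37057 - 1/29403763)*7323 = -1089615245492/29403763*7323 = -7979252442737916/29403763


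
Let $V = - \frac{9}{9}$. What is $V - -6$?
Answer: $5$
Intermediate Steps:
$V = -1$ ($V = \left(-9\right) \frac{1}{9} = -1$)
$V - -6 = -1 - -6 = -1 + 6 = 5$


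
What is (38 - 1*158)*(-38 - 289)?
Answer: 39240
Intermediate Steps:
(38 - 1*158)*(-38 - 289) = (38 - 158)*(-327) = -120*(-327) = 39240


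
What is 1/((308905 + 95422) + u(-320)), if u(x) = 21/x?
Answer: 320/129384619 ≈ 2.4732e-6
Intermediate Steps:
1/((308905 + 95422) + u(-320)) = 1/((308905 + 95422) + 21/(-320)) = 1/(404327 + 21*(-1/320)) = 1/(404327 - 21/320) = 1/(129384619/320) = 320/129384619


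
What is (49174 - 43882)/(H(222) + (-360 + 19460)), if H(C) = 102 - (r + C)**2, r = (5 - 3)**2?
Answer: -2646/15937 ≈ -0.16603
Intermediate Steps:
r = 4 (r = 2**2 = 4)
H(C) = 102 - (4 + C)**2
(49174 - 43882)/(H(222) + (-360 + 19460)) = (49174 - 43882)/((102 - (4 + 222)**2) + (-360 + 19460)) = 5292/((102 - 1*226**2) + 19100) = 5292/((102 - 1*51076) + 19100) = 5292/((102 - 51076) + 19100) = 5292/(-50974 + 19100) = 5292/(-31874) = 5292*(-1/31874) = -2646/15937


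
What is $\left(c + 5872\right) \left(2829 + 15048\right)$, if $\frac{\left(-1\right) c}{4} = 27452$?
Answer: $-1858063872$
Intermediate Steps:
$c = -109808$ ($c = \left(-4\right) 27452 = -109808$)
$\left(c + 5872\right) \left(2829 + 15048\right) = \left(-109808 + 5872\right) \left(2829 + 15048\right) = \left(-103936\right) 17877 = -1858063872$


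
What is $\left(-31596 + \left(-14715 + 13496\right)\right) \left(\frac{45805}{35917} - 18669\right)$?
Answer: $\frac{22002085640420}{35917} \approx 6.1258 \cdot 10^{8}$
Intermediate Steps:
$\left(-31596 + \left(-14715 + 13496\right)\right) \left(\frac{45805}{35917} - 18669\right) = \left(-31596 - 1219\right) \left(45805 \cdot \frac{1}{35917} - 18669\right) = - 32815 \left(\frac{45805}{35917} - 18669\right) = \left(-32815\right) \left(- \frac{670488668}{35917}\right) = \frac{22002085640420}{35917}$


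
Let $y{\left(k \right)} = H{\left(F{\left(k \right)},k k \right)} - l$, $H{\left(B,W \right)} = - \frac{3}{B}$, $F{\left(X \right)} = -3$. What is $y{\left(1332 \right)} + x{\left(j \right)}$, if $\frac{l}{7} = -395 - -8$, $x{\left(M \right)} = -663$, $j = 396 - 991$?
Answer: $2047$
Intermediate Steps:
$j = -595$ ($j = 396 - 991 = -595$)
$l = -2709$ ($l = 7 \left(-395 - -8\right) = 7 \left(-395 + 8\right) = 7 \left(-387\right) = -2709$)
$y{\left(k \right)} = 2710$ ($y{\left(k \right)} = - \frac{3}{-3} - -2709 = \left(-3\right) \left(- \frac{1}{3}\right) + 2709 = 1 + 2709 = 2710$)
$y{\left(1332 \right)} + x{\left(j \right)} = 2710 - 663 = 2047$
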